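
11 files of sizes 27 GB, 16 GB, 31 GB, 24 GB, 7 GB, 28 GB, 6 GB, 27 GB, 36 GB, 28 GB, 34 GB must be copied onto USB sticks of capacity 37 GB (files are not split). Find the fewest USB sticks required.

Total = 36 + 34 + 31 + 28 + 28 + 27 + 27 + 24 + 16 + 7 + 6 = 264 GB.
Lower bound: ⌈264/37⌉ = 8 USB sticks.
A packing using 9 USB sticks:
  USB stick 1: 36 = 36
  USB stick 2: 34 = 34
  USB stick 3: 31 + 6 = 37
  USB stick 4: 28 + 7 = 35
  USB stick 5: 28 = 28
  USB stick 6: 27 = 27
  USB stick 7: 27 = 27
  USB stick 8: 24 = 24
  USB stick 9: 16 = 16
No arrangement into 8 USB sticks stays within capacity, so 9 is optimal.

9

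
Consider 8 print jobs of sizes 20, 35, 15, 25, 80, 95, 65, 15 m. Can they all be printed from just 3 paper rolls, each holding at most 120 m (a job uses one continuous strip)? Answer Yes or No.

Yes

A valid assignment using 3 paper rolls:
  roll 1: 95 + 25 = 120
  roll 2: 80 + 35 = 115
  roll 3: 65 + 20 + 15 + 15 = 115
Every load is within 120 m, so 3 paper rolls suffice.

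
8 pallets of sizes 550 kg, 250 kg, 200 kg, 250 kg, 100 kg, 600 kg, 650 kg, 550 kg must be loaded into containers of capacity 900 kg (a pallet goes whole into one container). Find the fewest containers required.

Total = 650 + 600 + 550 + 550 + 250 + 250 + 200 + 100 = 3150 kg.
Lower bound: ⌈3150/900⌉ = 4 containers.
A packing using 4 containers:
  container 1: 650 + 250 = 900
  container 2: 600 + 250 = 850
  container 3: 550 + 200 + 100 = 850
  container 4: 550 = 550
This matches the lower bound, so 4 is optimal.

4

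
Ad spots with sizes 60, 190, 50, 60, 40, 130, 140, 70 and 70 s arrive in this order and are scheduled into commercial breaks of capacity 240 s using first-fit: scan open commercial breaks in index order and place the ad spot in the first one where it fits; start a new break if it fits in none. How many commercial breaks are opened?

  60 → break 1 (new)  [load 60/240]
  190 → break 2 (new)  [load 190/240]
  50 → break 1  [load 110/240]
  60 → break 1  [load 170/240]
  40 → break 1  [load 210/240]
  130 → break 3 (new)  [load 130/240]
  140 → break 4 (new)  [load 140/240]
  70 → break 3  [load 200/240]
  70 → break 4  [load 210/240]
4 commercial breaks opened.

4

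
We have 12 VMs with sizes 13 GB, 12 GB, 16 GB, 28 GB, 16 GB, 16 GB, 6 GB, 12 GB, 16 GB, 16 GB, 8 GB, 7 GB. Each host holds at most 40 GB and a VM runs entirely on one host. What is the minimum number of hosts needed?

Total = 28 + 16 + 16 + 16 + 16 + 16 + 13 + 12 + 12 + 8 + 7 + 6 = 166 GB.
Lower bound: ⌈166/40⌉ = 5 hosts.
A packing using 5 hosts:
  host 1: 28 + 12 = 40
  host 2: 16 + 16 + 8 = 40
  host 3: 16 + 16 + 7 = 39
  host 4: 16 + 13 + 6 = 35
  host 5: 12 = 12
This matches the lower bound, so 5 is optimal.

5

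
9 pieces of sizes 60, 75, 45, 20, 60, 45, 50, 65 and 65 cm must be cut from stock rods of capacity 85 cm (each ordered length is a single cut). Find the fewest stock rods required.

8

Total = 75 + 65 + 65 + 60 + 60 + 50 + 45 + 45 + 20 = 485 cm.
Lower bound: ⌈485/85⌉ = 6 stock rods.
Also, 8 pieces each exceed 85/2 cm, and no two of those can share a stock rod, so at least 8 stock rods are needed.
A packing using 8 stock rods:
  stock rod 1: 75 = 75
  stock rod 2: 65 + 20 = 85
  stock rod 3: 65 = 65
  stock rod 4: 60 = 60
  stock rod 5: 60 = 60
  stock rod 6: 50 = 50
  stock rod 7: 45 = 45
  stock rod 8: 45 = 45
This matches the lower bound, so 8 is optimal.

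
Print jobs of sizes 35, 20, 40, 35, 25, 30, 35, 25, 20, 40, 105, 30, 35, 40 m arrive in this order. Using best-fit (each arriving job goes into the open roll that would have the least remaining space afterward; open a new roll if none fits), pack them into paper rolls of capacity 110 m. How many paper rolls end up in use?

5

  35 → roll 1 (new)  [load 35/110]
  20 → roll 1  [load 55/110]
  40 → roll 1  [load 95/110]
  35 → roll 2 (new)  [load 35/110]
  25 → roll 2  [load 60/110]
  30 → roll 2  [load 90/110]
  35 → roll 3 (new)  [load 35/110]
  25 → roll 3  [load 60/110]
  20 → roll 2  [load 110/110]
  40 → roll 3  [load 100/110]
  105 → roll 4 (new)  [load 105/110]
  30 → roll 5 (new)  [load 30/110]
  35 → roll 5  [load 65/110]
  40 → roll 5  [load 105/110]
5 paper rolls opened.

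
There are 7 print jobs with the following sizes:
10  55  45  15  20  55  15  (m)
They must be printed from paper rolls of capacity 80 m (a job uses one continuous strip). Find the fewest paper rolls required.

Total = 55 + 55 + 45 + 20 + 15 + 15 + 10 = 215 m.
Lower bound: ⌈215/80⌉ = 3 paper rolls.
A packing using 3 paper rolls:
  roll 1: 55 + 20 = 75
  roll 2: 55 + 15 + 10 = 80
  roll 3: 45 + 15 = 60
This matches the lower bound, so 3 is optimal.

3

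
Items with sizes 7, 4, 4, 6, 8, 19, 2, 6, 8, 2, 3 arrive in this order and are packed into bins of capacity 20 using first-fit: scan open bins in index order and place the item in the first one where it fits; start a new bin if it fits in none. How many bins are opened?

4

  7 → bin 1 (new)  [load 7/20]
  4 → bin 1  [load 11/20]
  4 → bin 1  [load 15/20]
  6 → bin 2 (new)  [load 6/20]
  8 → bin 2  [load 14/20]
  19 → bin 3 (new)  [load 19/20]
  2 → bin 1  [load 17/20]
  6 → bin 2  [load 20/20]
  8 → bin 4 (new)  [load 8/20]
  2 → bin 1  [load 19/20]
  3 → bin 4  [load 11/20]
4 bins opened.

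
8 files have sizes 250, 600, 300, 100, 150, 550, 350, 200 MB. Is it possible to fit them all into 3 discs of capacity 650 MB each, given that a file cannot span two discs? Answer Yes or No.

Total = 2500 MB; ⌈2500/650⌉ = 4.
At least 4 discs are required, but only 3 are allowed.

No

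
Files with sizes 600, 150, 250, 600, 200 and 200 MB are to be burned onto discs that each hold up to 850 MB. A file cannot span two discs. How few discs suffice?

Total = 600 + 600 + 250 + 200 + 200 + 150 = 2000 MB.
Lower bound: ⌈2000/850⌉ = 3 discs.
A packing using 3 discs:
  disc 1: 600 + 250 = 850
  disc 2: 600 + 200 = 800
  disc 3: 200 + 150 = 350
This matches the lower bound, so 3 is optimal.

3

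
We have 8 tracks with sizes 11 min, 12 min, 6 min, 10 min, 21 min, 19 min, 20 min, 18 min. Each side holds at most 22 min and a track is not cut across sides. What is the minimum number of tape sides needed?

Total = 21 + 20 + 19 + 18 + 12 + 11 + 10 + 6 = 117 min.
Lower bound: ⌈117/22⌉ = 6 tape sides.
A packing using 6 tape sides:
  side 1: 21 = 21
  side 2: 20 = 20
  side 3: 19 = 19
  side 4: 18 = 18
  side 5: 12 + 10 = 22
  side 6: 11 + 6 = 17
This matches the lower bound, so 6 is optimal.

6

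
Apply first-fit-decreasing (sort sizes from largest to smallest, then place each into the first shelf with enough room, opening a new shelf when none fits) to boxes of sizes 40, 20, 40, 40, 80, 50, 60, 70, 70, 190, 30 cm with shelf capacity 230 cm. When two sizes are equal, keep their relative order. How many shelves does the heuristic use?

4

Sorted descending: 190, 80, 70, 70, 60, 50, 40, 40, 40, 30, 20.
  190 → shelf 1 (new)  [load 190/230]
  80 → shelf 2 (new)  [load 80/230]
  70 → shelf 2  [load 150/230]
  70 → shelf 2  [load 220/230]
  60 → shelf 3 (new)  [load 60/230]
  50 → shelf 3  [load 110/230]
  40 → shelf 1  [load 230/230]
  40 → shelf 3  [load 150/230]
  40 → shelf 3  [load 190/230]
  30 → shelf 3  [load 220/230]
  20 → shelf 4 (new)  [load 20/230]
4 shelves opened.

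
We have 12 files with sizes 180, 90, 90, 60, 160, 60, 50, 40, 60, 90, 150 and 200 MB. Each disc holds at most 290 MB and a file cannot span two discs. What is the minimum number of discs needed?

Total = 200 + 180 + 160 + 150 + 90 + 90 + 90 + 60 + 60 + 60 + 50 + 40 = 1230 MB.
Lower bound: ⌈1230/290⌉ = 5 discs.
A packing using 5 discs:
  disc 1: 200 + 90 = 290
  disc 2: 180 + 90 = 270
  disc 3: 160 + 90 + 40 = 290
  disc 4: 150 + 60 + 60 = 270
  disc 5: 60 + 50 = 110
This matches the lower bound, so 5 is optimal.

5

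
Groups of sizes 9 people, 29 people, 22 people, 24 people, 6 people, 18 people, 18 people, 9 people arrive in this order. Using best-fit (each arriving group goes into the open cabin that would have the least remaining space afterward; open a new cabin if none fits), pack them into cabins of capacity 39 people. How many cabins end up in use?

4

  9 → cabin 1 (new)  [load 9/39]
  29 → cabin 1  [load 38/39]
  22 → cabin 2 (new)  [load 22/39]
  24 → cabin 3 (new)  [load 24/39]
  6 → cabin 3  [load 30/39]
  18 → cabin 4 (new)  [load 18/39]
  18 → cabin 4  [load 36/39]
  9 → cabin 3  [load 39/39]
4 cabins opened.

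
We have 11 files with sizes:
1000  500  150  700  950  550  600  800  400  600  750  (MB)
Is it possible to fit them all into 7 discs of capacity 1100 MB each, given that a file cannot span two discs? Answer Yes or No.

Total = 7000 MB; ⌈7000/1100⌉ = 7.
The bound of 7 does not rule out 7, but exhaustive search shows no assignment into 7 discs of capacity 1100 MB exists — the minimum is 8.

No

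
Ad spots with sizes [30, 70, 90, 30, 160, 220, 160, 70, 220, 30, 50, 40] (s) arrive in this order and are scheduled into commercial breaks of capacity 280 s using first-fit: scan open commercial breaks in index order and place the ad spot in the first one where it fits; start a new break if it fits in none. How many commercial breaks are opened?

5

  30 → break 1 (new)  [load 30/280]
  70 → break 1  [load 100/280]
  90 → break 1  [load 190/280]
  30 → break 1  [load 220/280]
  160 → break 2 (new)  [load 160/280]
  220 → break 3 (new)  [load 220/280]
  160 → break 4 (new)  [load 160/280]
  70 → break 2  [load 230/280]
  220 → break 5 (new)  [load 220/280]
  30 → break 1  [load 250/280]
  50 → break 2  [load 280/280]
  40 → break 3  [load 260/280]
5 commercial breaks opened.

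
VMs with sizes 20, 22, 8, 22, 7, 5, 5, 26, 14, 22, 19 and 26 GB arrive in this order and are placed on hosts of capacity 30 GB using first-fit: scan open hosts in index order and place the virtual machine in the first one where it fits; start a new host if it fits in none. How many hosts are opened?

  20 → host 1 (new)  [load 20/30]
  22 → host 2 (new)  [load 22/30]
  8 → host 1  [load 28/30]
  22 → host 3 (new)  [load 22/30]
  7 → host 2  [load 29/30]
  5 → host 3  [load 27/30]
  5 → host 4 (new)  [load 5/30]
  26 → host 5 (new)  [load 26/30]
  14 → host 4  [load 19/30]
  22 → host 6 (new)  [load 22/30]
  19 → host 7 (new)  [load 19/30]
  26 → host 8 (new)  [load 26/30]
8 hosts opened.

8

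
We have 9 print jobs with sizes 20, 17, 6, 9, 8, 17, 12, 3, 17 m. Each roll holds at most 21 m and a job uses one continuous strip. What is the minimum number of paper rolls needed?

6

Total = 20 + 17 + 17 + 17 + 12 + 9 + 8 + 6 + 3 = 109 m.
Lower bound: ⌈109/21⌉ = 6 paper rolls.
A packing using 6 paper rolls:
  roll 1: 20 = 20
  roll 2: 17 + 3 = 20
  roll 3: 17 = 17
  roll 4: 17 = 17
  roll 5: 12 + 9 = 21
  roll 6: 8 + 6 = 14
This matches the lower bound, so 6 is optimal.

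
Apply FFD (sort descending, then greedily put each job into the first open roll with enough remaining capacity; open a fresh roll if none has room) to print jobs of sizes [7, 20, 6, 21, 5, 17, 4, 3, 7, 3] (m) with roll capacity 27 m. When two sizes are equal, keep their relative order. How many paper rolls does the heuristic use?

4

Sorted descending: 21, 20, 17, 7, 7, 6, 5, 4, 3, 3.
  21 → roll 1 (new)  [load 21/27]
  20 → roll 2 (new)  [load 20/27]
  17 → roll 3 (new)  [load 17/27]
  7 → roll 2  [load 27/27]
  7 → roll 3  [load 24/27]
  6 → roll 1  [load 27/27]
  5 → roll 4 (new)  [load 5/27]
  4 → roll 4  [load 9/27]
  3 → roll 3  [load 27/27]
  3 → roll 4  [load 12/27]
4 paper rolls opened.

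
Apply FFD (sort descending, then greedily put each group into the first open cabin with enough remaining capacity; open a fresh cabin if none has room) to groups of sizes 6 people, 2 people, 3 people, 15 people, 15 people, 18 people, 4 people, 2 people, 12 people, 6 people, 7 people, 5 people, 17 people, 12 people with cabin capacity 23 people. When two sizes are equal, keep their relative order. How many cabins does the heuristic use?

6

Sorted descending: 18, 17, 15, 15, 12, 12, 7, 6, 6, 5, 4, 3, 2, 2.
  18 → cabin 1 (new)  [load 18/23]
  17 → cabin 2 (new)  [load 17/23]
  15 → cabin 3 (new)  [load 15/23]
  15 → cabin 4 (new)  [load 15/23]
  12 → cabin 5 (new)  [load 12/23]
  12 → cabin 6 (new)  [load 12/23]
  7 → cabin 3  [load 22/23]
  6 → cabin 2  [load 23/23]
  6 → cabin 4  [load 21/23]
  5 → cabin 1  [load 23/23]
  4 → cabin 5  [load 16/23]
  3 → cabin 5  [load 19/23]
  2 → cabin 4  [load 23/23]
  2 → cabin 5  [load 21/23]
6 cabins opened.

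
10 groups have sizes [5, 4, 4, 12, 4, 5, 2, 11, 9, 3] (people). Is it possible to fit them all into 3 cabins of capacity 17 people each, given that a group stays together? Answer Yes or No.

Total = 59 people; ⌈59/17⌉ = 4.
At least 4 cabins are required, but only 3 are allowed.

No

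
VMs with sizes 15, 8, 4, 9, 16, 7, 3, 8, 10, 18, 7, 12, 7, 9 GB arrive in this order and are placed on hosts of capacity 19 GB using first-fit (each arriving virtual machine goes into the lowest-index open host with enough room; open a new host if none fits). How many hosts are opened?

8

  15 → host 1 (new)  [load 15/19]
  8 → host 2 (new)  [load 8/19]
  4 → host 1  [load 19/19]
  9 → host 2  [load 17/19]
  16 → host 3 (new)  [load 16/19]
  7 → host 4 (new)  [load 7/19]
  3 → host 3  [load 19/19]
  8 → host 4  [load 15/19]
  10 → host 5 (new)  [load 10/19]
  18 → host 6 (new)  [load 18/19]
  7 → host 5  [load 17/19]
  12 → host 7 (new)  [load 12/19]
  7 → host 7  [load 19/19]
  9 → host 8 (new)  [load 9/19]
8 hosts opened.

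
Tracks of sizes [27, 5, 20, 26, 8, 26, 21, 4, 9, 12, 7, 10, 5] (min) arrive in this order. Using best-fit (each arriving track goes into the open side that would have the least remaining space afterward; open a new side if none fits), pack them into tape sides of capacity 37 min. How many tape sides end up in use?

  27 → side 1 (new)  [load 27/37]
  5 → side 1  [load 32/37]
  20 → side 2 (new)  [load 20/37]
  26 → side 3 (new)  [load 26/37]
  8 → side 3  [load 34/37]
  26 → side 4 (new)  [load 26/37]
  21 → side 5 (new)  [load 21/37]
  4 → side 1  [load 36/37]
  9 → side 4  [load 35/37]
  12 → side 5  [load 33/37]
  7 → side 2  [load 27/37]
  10 → side 2  [load 37/37]
  5 → side 6 (new)  [load 5/37]
6 tape sides opened.

6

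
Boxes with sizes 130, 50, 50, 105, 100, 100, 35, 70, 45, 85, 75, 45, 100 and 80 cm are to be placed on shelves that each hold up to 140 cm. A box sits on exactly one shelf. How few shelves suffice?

9

Total = 130 + 105 + 100 + 100 + 100 + 85 + 80 + 75 + 70 + 50 + 50 + 45 + 45 + 35 = 1070 cm.
Lower bound: ⌈1070/140⌉ = 8 shelves.
A packing using 9 shelves:
  shelf 1: 130 = 130
  shelf 2: 105 + 35 = 140
  shelf 3: 100 = 100
  shelf 4: 100 = 100
  shelf 5: 100 = 100
  shelf 6: 85 + 50 = 135
  shelf 7: 80 + 50 = 130
  shelf 8: 75 + 45 = 120
  shelf 9: 70 + 45 = 115
No arrangement into 8 shelves stays within capacity, so 9 is optimal.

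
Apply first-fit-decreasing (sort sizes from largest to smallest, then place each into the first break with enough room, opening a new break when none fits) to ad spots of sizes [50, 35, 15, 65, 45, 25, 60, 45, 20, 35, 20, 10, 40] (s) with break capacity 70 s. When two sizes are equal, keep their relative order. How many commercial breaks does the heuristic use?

Sorted descending: 65, 60, 50, 45, 45, 40, 35, 35, 25, 20, 20, 15, 10.
  65 → break 1 (new)  [load 65/70]
  60 → break 2 (new)  [load 60/70]
  50 → break 3 (new)  [load 50/70]
  45 → break 4 (new)  [load 45/70]
  45 → break 5 (new)  [load 45/70]
  40 → break 6 (new)  [load 40/70]
  35 → break 7 (new)  [load 35/70]
  35 → break 7  [load 70/70]
  25 → break 4  [load 70/70]
  20 → break 3  [load 70/70]
  20 → break 5  [load 65/70]
  15 → break 6  [load 55/70]
  10 → break 2  [load 70/70]
7 commercial breaks opened.

7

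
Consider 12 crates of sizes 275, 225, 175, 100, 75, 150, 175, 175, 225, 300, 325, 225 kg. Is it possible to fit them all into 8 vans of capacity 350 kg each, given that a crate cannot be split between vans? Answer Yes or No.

Yes

A valid assignment using 8 vans:
  van 1: 325 = 325
  van 2: 300 = 300
  van 3: 275 + 75 = 350
  van 4: 225 + 100 = 325
  van 5: 225 = 225
  van 6: 225 = 225
  van 7: 175 + 175 = 350
  van 8: 175 + 150 = 325
Every load is within 350 kg, so 8 vans suffice.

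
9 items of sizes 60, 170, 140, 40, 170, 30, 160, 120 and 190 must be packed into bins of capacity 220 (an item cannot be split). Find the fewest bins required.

Total = 190 + 170 + 170 + 160 + 140 + 120 + 60 + 40 + 30 = 1080.
Lower bound: ⌈1080/220⌉ = 5 bins.
Also, 6 items each exceed 110, and no two of those can share a bin, so at least 6 bins are needed.
A packing using 6 bins:
  bin 1: 190 + 30 = 220
  bin 2: 170 + 40 = 210
  bin 3: 170 = 170
  bin 4: 160 + 60 = 220
  bin 5: 140 = 140
  bin 6: 120 = 120
This matches the lower bound, so 6 is optimal.

6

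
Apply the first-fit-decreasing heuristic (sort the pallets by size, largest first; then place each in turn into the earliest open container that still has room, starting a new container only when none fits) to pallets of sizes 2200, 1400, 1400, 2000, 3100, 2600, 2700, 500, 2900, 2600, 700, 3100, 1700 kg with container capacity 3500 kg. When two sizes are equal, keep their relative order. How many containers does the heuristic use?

Sorted descending: 3100, 3100, 2900, 2700, 2600, 2600, 2200, 2000, 1700, 1400, 1400, 700, 500.
  3100 → container 1 (new)  [load 3100/3500]
  3100 → container 2 (new)  [load 3100/3500]
  2900 → container 3 (new)  [load 2900/3500]
  2700 → container 4 (new)  [load 2700/3500]
  2600 → container 5 (new)  [load 2600/3500]
  2600 → container 6 (new)  [load 2600/3500]
  2200 → container 7 (new)  [load 2200/3500]
  2000 → container 8 (new)  [load 2000/3500]
  1700 → container 9 (new)  [load 1700/3500]
  1400 → container 8  [load 3400/3500]
  1400 → container 9  [load 3100/3500]
  700 → container 4  [load 3400/3500]
  500 → container 3  [load 3400/3500]
9 containers opened.

9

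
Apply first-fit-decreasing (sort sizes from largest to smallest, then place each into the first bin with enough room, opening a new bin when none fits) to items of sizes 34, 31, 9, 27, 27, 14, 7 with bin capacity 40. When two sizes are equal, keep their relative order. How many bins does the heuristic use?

Sorted descending: 34, 31, 27, 27, 14, 9, 7.
  34 → bin 1 (new)  [load 34/40]
  31 → bin 2 (new)  [load 31/40]
  27 → bin 3 (new)  [load 27/40]
  27 → bin 4 (new)  [load 27/40]
  14 → bin 5 (new)  [load 14/40]
  9 → bin 2  [load 40/40]
  7 → bin 3  [load 34/40]
5 bins opened.

5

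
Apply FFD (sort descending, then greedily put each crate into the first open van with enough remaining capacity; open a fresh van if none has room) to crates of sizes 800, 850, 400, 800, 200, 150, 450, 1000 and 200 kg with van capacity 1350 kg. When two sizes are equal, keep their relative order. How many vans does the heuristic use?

Sorted descending: 1000, 850, 800, 800, 450, 400, 200, 200, 150.
  1000 → van 1 (new)  [load 1000/1350]
  850 → van 2 (new)  [load 850/1350]
  800 → van 3 (new)  [load 800/1350]
  800 → van 4 (new)  [load 800/1350]
  450 → van 2  [load 1300/1350]
  400 → van 3  [load 1200/1350]
  200 → van 1  [load 1200/1350]
  200 → van 4  [load 1000/1350]
  150 → van 1  [load 1350/1350]
4 vans opened.

4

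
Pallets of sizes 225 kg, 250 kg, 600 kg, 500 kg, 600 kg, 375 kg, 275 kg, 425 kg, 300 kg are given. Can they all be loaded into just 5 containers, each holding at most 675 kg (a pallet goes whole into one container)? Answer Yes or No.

Total = 3550 kg; ⌈3550/675⌉ = 6.
At least 6 containers are required, but only 5 are allowed.

No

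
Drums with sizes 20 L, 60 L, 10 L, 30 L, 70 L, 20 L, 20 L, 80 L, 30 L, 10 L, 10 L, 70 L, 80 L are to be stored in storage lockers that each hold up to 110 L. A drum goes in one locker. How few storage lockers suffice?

Total = 80 + 80 + 70 + 70 + 60 + 30 + 30 + 20 + 20 + 20 + 10 + 10 + 10 = 510 L.
Lower bound: ⌈510/110⌉ = 5 storage lockers.
A packing using 5 storage lockers:
  locker 1: 80 + 30 = 110
  locker 2: 80 + 30 = 110
  locker 3: 70 + 20 + 20 = 110
  locker 4: 70 + 20 + 10 + 10 = 110
  locker 5: 60 + 10 = 70
This matches the lower bound, so 5 is optimal.

5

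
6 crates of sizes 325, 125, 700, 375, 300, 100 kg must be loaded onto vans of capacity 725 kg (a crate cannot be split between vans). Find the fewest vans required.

Total = 700 + 375 + 325 + 300 + 125 + 100 = 1925 kg.
Lower bound: ⌈1925/725⌉ = 3 vans.
A packing using 3 vans:
  van 1: 700 = 700
  van 2: 375 + 325 = 700
  van 3: 300 + 125 + 100 = 525
This matches the lower bound, so 3 is optimal.

3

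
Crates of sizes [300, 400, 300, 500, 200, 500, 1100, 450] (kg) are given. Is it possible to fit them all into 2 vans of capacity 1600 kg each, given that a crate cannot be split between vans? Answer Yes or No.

Total = 3750 kg; ⌈3750/1600⌉ = 3.
At least 3 vans are required, but only 2 are allowed.

No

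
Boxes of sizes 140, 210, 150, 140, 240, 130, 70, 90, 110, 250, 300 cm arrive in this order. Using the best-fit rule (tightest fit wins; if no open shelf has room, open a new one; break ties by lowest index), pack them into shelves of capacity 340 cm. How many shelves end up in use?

6

  140 → shelf 1 (new)  [load 140/340]
  210 → shelf 2 (new)  [load 210/340]
  150 → shelf 1  [load 290/340]
  140 → shelf 3 (new)  [load 140/340]
  240 → shelf 4 (new)  [load 240/340]
  130 → shelf 2  [load 340/340]
  70 → shelf 4  [load 310/340]
  90 → shelf 3  [load 230/340]
  110 → shelf 3  [load 340/340]
  250 → shelf 5 (new)  [load 250/340]
  300 → shelf 6 (new)  [load 300/340]
6 shelves opened.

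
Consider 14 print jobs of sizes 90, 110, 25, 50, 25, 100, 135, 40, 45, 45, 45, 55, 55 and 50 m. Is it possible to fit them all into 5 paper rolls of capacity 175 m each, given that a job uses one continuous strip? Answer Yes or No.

No

Total = 870 m; ⌈870/175⌉ = 5.
The bound of 5 does not rule out 5, but exhaustive search shows no assignment into 5 paper rolls of capacity 175 m exists — the minimum is 6.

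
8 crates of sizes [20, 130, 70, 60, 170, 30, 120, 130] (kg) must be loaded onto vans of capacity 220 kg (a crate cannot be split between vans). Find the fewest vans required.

Total = 170 + 130 + 130 + 120 + 70 + 60 + 30 + 20 = 730 kg.
Lower bound: ⌈730/220⌉ = 4 vans.
A packing using 4 vans:
  van 1: 170 + 30 + 20 = 220
  van 2: 130 + 70 = 200
  van 3: 130 + 60 = 190
  van 4: 120 = 120
This matches the lower bound, so 4 is optimal.

4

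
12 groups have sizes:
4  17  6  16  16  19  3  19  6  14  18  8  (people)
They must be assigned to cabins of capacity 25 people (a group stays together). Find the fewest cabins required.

Total = 19 + 19 + 18 + 17 + 16 + 16 + 14 + 8 + 6 + 6 + 4 + 3 = 146 people.
Lower bound: ⌈146/25⌉ = 6 cabins.
Also, 7 groups each exceed 25/2 people, and no two of those can share a cabin, so at least 7 cabins are needed.
A packing using 7 cabins:
  cabin 1: 19 + 6 = 25
  cabin 2: 19 + 6 = 25
  cabin 3: 18 + 4 + 3 = 25
  cabin 4: 17 + 8 = 25
  cabin 5: 16 = 16
  cabin 6: 16 = 16
  cabin 7: 14 = 14
This matches the lower bound, so 7 is optimal.

7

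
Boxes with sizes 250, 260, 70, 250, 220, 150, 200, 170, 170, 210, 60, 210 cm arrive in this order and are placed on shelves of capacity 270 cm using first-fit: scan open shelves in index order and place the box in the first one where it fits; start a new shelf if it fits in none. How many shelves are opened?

10

  250 → shelf 1 (new)  [load 250/270]
  260 → shelf 2 (new)  [load 260/270]
  70 → shelf 3 (new)  [load 70/270]
  250 → shelf 4 (new)  [load 250/270]
  220 → shelf 5 (new)  [load 220/270]
  150 → shelf 3  [load 220/270]
  200 → shelf 6 (new)  [load 200/270]
  170 → shelf 7 (new)  [load 170/270]
  170 → shelf 8 (new)  [load 170/270]
  210 → shelf 9 (new)  [load 210/270]
  60 → shelf 6  [load 260/270]
  210 → shelf 10 (new)  [load 210/270]
10 shelves opened.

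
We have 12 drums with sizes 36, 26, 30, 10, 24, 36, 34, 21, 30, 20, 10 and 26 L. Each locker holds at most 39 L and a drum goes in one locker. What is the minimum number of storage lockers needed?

Total = 36 + 36 + 34 + 30 + 30 + 26 + 26 + 24 + 21 + 20 + 10 + 10 = 303 L.
Lower bound: ⌈303/39⌉ = 8 storage lockers.
Also, 10 drums each exceed 39/2 L, and no two of those can share a locker, so at least 10 storage lockers are needed.
A packing using 10 storage lockers:
  locker 1: 36 = 36
  locker 2: 36 = 36
  locker 3: 34 = 34
  locker 4: 30 = 30
  locker 5: 30 = 30
  locker 6: 26 + 10 = 36
  locker 7: 26 + 10 = 36
  locker 8: 24 = 24
  locker 9: 21 = 21
  locker 10: 20 = 20
This matches the lower bound, so 10 is optimal.

10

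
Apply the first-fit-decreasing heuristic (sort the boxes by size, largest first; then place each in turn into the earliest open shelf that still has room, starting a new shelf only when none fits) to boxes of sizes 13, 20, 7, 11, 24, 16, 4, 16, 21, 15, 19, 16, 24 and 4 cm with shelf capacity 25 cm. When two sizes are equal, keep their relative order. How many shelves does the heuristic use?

10

Sorted descending: 24, 24, 21, 20, 19, 16, 16, 16, 15, 13, 11, 7, 4, 4.
  24 → shelf 1 (new)  [load 24/25]
  24 → shelf 2 (new)  [load 24/25]
  21 → shelf 3 (new)  [load 21/25]
  20 → shelf 4 (new)  [load 20/25]
  19 → shelf 5 (new)  [load 19/25]
  16 → shelf 6 (new)  [load 16/25]
  16 → shelf 7 (new)  [load 16/25]
  16 → shelf 8 (new)  [load 16/25]
  15 → shelf 9 (new)  [load 15/25]
  13 → shelf 10 (new)  [load 13/25]
  11 → shelf 10  [load 24/25]
  7 → shelf 6  [load 23/25]
  4 → shelf 3  [load 25/25]
  4 → shelf 4  [load 24/25]
10 shelves opened.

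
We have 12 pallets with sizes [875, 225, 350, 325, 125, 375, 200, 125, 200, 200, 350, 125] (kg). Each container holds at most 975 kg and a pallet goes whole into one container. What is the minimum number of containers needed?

Total = 875 + 375 + 350 + 350 + 325 + 225 + 200 + 200 + 200 + 125 + 125 + 125 = 3475 kg.
Lower bound: ⌈3475/975⌉ = 4 containers.
A packing using 4 containers:
  container 1: 875 = 875
  container 2: 375 + 350 + 225 = 950
  container 3: 350 + 325 + 200 = 875
  container 4: 200 + 200 + 125 + 125 + 125 = 775
This matches the lower bound, so 4 is optimal.

4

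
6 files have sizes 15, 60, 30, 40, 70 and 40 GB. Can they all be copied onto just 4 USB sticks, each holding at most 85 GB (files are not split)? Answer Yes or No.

Yes

A valid assignment using 4 USB sticks:
  USB stick 1: 70 + 15 = 85
  USB stick 2: 60 = 60
  USB stick 3: 40 + 40 = 80
  USB stick 4: 30 = 30
Every load is within 85 GB, so 4 USB sticks suffice.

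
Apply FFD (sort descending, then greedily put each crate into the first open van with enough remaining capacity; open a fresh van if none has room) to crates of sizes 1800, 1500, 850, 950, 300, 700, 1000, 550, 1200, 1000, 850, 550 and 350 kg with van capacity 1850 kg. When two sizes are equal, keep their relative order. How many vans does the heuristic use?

7

Sorted descending: 1800, 1500, 1200, 1000, 1000, 950, 850, 850, 700, 550, 550, 350, 300.
  1800 → van 1 (new)  [load 1800/1850]
  1500 → van 2 (new)  [load 1500/1850]
  1200 → van 3 (new)  [load 1200/1850]
  1000 → van 4 (new)  [load 1000/1850]
  1000 → van 5 (new)  [load 1000/1850]
  950 → van 6 (new)  [load 950/1850]
  850 → van 4  [load 1850/1850]
  850 → van 5  [load 1850/1850]
  700 → van 6  [load 1650/1850]
  550 → van 3  [load 1750/1850]
  550 → van 7 (new)  [load 550/1850]
  350 → van 2  [load 1850/1850]
  300 → van 7  [load 850/1850]
7 vans opened.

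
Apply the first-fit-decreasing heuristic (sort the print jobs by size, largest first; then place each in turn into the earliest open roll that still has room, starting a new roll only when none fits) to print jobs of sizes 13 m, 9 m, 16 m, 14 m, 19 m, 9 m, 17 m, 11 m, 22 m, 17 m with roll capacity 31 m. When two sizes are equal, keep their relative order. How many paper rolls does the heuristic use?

Sorted descending: 22, 19, 17, 17, 16, 14, 13, 11, 9, 9.
  22 → roll 1 (new)  [load 22/31]
  19 → roll 2 (new)  [load 19/31]
  17 → roll 3 (new)  [load 17/31]
  17 → roll 4 (new)  [load 17/31]
  16 → roll 5 (new)  [load 16/31]
  14 → roll 3  [load 31/31]
  13 → roll 4  [load 30/31]
  11 → roll 2  [load 30/31]
  9 → roll 1  [load 31/31]
  9 → roll 5  [load 25/31]
5 paper rolls opened.

5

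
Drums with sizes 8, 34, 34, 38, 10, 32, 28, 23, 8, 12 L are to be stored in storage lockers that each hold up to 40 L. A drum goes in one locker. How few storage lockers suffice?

7

Total = 38 + 34 + 34 + 32 + 28 + 23 + 12 + 10 + 8 + 8 = 227 L.
Lower bound: ⌈227/40⌉ = 6 storage lockers.
A packing using 7 storage lockers:
  locker 1: 38 = 38
  locker 2: 34 = 34
  locker 3: 34 = 34
  locker 4: 32 + 8 = 40
  locker 5: 28 + 12 = 40
  locker 6: 23 + 10 = 33
  locker 7: 8 = 8
No arrangement into 6 storage lockers stays within capacity, so 7 is optimal.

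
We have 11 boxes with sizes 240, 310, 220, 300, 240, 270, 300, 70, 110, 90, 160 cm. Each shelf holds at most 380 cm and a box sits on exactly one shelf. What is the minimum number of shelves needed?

7

Total = 310 + 300 + 300 + 270 + 240 + 240 + 220 + 160 + 110 + 90 + 70 = 2310 cm.
Lower bound: ⌈2310/380⌉ = 7 shelves.
A packing using 7 shelves:
  shelf 1: 310 + 70 = 380
  shelf 2: 300 = 300
  shelf 3: 300 = 300
  shelf 4: 270 + 110 = 380
  shelf 5: 240 + 90 = 330
  shelf 6: 240 = 240
  shelf 7: 220 + 160 = 380
This matches the lower bound, so 7 is optimal.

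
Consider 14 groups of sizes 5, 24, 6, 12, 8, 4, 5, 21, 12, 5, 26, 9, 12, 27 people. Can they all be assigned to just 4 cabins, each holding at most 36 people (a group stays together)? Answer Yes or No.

No

Total = 176 people; ⌈176/36⌉ = 5.
At least 5 cabins are required, but only 4 are allowed.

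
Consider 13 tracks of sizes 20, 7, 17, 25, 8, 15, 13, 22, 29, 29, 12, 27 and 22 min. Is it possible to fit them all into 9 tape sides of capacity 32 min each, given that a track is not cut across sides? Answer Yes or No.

Yes

A valid assignment using 9 tape sides:
  side 1: 29 = 29
  side 2: 29 = 29
  side 3: 27 = 27
  side 4: 25 + 7 = 32
  side 5: 22 + 8 = 30
  side 6: 22 = 22
  side 7: 20 + 12 = 32
  side 8: 17 + 15 = 32
  side 9: 13 = 13
Every load is within 32 min, so 9 tape sides suffice.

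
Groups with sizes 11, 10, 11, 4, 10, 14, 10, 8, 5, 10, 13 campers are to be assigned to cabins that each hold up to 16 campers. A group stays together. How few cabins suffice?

Total = 14 + 13 + 11 + 11 + 10 + 10 + 10 + 10 + 8 + 5 + 4 = 106 campers.
Lower bound: ⌈106/16⌉ = 7 cabins.
Also, 8 groups each exceed 8 campers, and no two of those can share a cabin, so at least 8 cabins are needed.
A packing using 9 cabins:
  cabin 1: 14 = 14
  cabin 2: 13 = 13
  cabin 3: 11 + 5 = 16
  cabin 4: 11 + 4 = 15
  cabin 5: 10 = 10
  cabin 6: 10 = 10
  cabin 7: 10 = 10
  cabin 8: 10 = 10
  cabin 9: 8 = 8
No arrangement into 8 cabins stays within capacity, so 9 is optimal.

9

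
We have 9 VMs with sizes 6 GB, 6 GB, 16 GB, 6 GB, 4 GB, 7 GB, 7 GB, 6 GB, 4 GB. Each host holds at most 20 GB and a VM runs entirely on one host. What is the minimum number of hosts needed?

Total = 16 + 7 + 7 + 6 + 6 + 6 + 6 + 4 + 4 = 62 GB.
Lower bound: ⌈62/20⌉ = 4 hosts.
A packing using 4 hosts:
  host 1: 16 + 4 = 20
  host 2: 7 + 7 + 6 = 20
  host 3: 6 + 6 + 6 = 18
  host 4: 4 = 4
This matches the lower bound, so 4 is optimal.

4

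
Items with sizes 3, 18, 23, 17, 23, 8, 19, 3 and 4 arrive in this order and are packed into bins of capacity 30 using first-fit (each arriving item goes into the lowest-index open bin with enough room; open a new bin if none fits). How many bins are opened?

  3 → bin 1 (new)  [load 3/30]
  18 → bin 1  [load 21/30]
  23 → bin 2 (new)  [load 23/30]
  17 → bin 3 (new)  [load 17/30]
  23 → bin 4 (new)  [load 23/30]
  8 → bin 1  [load 29/30]
  19 → bin 5 (new)  [load 19/30]
  3 → bin 2  [load 26/30]
  4 → bin 2  [load 30/30]
5 bins opened.

5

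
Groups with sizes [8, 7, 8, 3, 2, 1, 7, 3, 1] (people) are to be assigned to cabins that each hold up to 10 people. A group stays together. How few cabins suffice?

4

Total = 8 + 8 + 7 + 7 + 3 + 3 + 2 + 1 + 1 = 40 people.
Lower bound: ⌈40/10⌉ = 4 cabins.
A packing using 4 cabins:
  cabin 1: 8 + 2 = 10
  cabin 2: 8 + 1 + 1 = 10
  cabin 3: 7 + 3 = 10
  cabin 4: 7 + 3 = 10
This matches the lower bound, so 4 is optimal.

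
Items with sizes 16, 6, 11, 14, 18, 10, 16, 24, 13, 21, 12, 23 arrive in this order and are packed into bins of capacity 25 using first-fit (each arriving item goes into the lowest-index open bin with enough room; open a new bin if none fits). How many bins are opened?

  16 → bin 1 (new)  [load 16/25]
  6 → bin 1  [load 22/25]
  11 → bin 2 (new)  [load 11/25]
  14 → bin 2  [load 25/25]
  18 → bin 3 (new)  [load 18/25]
  10 → bin 4 (new)  [load 10/25]
  16 → bin 5 (new)  [load 16/25]
  24 → bin 6 (new)  [load 24/25]
  13 → bin 4  [load 23/25]
  21 → bin 7 (new)  [load 21/25]
  12 → bin 8 (new)  [load 12/25]
  23 → bin 9 (new)  [load 23/25]
9 bins opened.

9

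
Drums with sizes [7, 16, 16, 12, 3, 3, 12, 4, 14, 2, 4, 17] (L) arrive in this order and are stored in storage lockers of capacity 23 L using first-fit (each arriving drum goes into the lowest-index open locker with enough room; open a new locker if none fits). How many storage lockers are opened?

6

  7 → locker 1 (new)  [load 7/23]
  16 → locker 1  [load 23/23]
  16 → locker 2 (new)  [load 16/23]
  12 → locker 3 (new)  [load 12/23]
  3 → locker 2  [load 19/23]
  3 → locker 2  [load 22/23]
  12 → locker 4 (new)  [load 12/23]
  4 → locker 3  [load 16/23]
  14 → locker 5 (new)  [load 14/23]
  2 → locker 3  [load 18/23]
  4 → locker 3  [load 22/23]
  17 → locker 6 (new)  [load 17/23]
6 storage lockers opened.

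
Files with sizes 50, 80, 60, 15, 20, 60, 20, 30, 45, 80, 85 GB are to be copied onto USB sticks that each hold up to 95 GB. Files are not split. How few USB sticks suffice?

Total = 85 + 80 + 80 + 60 + 60 + 50 + 45 + 30 + 20 + 20 + 15 = 545 GB.
Lower bound: ⌈545/95⌉ = 6 USB sticks.
A packing using 7 USB sticks:
  USB stick 1: 85 = 85
  USB stick 2: 80 + 15 = 95
  USB stick 3: 80 = 80
  USB stick 4: 60 + 30 = 90
  USB stick 5: 60 + 20 = 80
  USB stick 6: 50 + 45 = 95
  USB stick 7: 20 = 20
No arrangement into 6 USB sticks stays within capacity, so 7 is optimal.

7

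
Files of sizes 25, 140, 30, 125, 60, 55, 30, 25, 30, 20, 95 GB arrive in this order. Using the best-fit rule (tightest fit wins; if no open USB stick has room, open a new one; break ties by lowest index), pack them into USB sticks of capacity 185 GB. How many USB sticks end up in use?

  25 → USB stick 1 (new)  [load 25/185]
  140 → USB stick 1  [load 165/185]
  30 → USB stick 2 (new)  [load 30/185]
  125 → USB stick 2  [load 155/185]
  60 → USB stick 3 (new)  [load 60/185]
  55 → USB stick 3  [load 115/185]
  30 → USB stick 2  [load 185/185]
  25 → USB stick 3  [load 140/185]
  30 → USB stick 3  [load 170/185]
  20 → USB stick 1  [load 185/185]
  95 → USB stick 4 (new)  [load 95/185]
4 USB sticks opened.

4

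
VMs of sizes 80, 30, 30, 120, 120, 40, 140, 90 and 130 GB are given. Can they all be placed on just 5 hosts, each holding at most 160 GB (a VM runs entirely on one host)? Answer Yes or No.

No

Total = 780 GB; ⌈780/160⌉ = 5.
The bound of 5 does not rule out 5, but exhaustive search shows no assignment into 5 hosts of capacity 160 GB exists — the minimum is 6.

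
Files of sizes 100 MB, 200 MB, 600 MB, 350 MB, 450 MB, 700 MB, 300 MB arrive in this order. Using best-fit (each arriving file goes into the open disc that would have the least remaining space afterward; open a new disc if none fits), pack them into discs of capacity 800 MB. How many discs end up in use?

4

  100 → disc 1 (new)  [load 100/800]
  200 → disc 1  [load 300/800]
  600 → disc 2 (new)  [load 600/800]
  350 → disc 1  [load 650/800]
  450 → disc 3 (new)  [load 450/800]
  700 → disc 4 (new)  [load 700/800]
  300 → disc 3  [load 750/800]
4 discs opened.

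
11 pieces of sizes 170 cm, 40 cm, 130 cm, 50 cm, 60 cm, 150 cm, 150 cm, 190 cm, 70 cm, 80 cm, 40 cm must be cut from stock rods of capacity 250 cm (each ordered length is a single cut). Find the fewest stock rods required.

Total = 190 + 170 + 150 + 150 + 130 + 80 + 70 + 60 + 50 + 40 + 40 = 1130 cm.
Lower bound: ⌈1130/250⌉ = 5 stock rods.
A packing using 5 stock rods:
  stock rod 1: 190 + 60 = 250
  stock rod 2: 170 + 80 = 250
  stock rod 3: 150 + 70 = 220
  stock rod 4: 150 + 50 + 40 = 240
  stock rod 5: 130 + 40 = 170
This matches the lower bound, so 5 is optimal.

5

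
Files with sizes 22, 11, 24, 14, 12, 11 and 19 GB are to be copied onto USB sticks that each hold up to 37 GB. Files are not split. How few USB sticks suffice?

Total = 24 + 22 + 19 + 14 + 12 + 11 + 11 = 113 GB.
Lower bound: ⌈113/37⌉ = 4 USB sticks.
A packing using 4 USB sticks:
  USB stick 1: 24 + 12 = 36
  USB stick 2: 22 + 14 = 36
  USB stick 3: 19 + 11 = 30
  USB stick 4: 11 = 11
This matches the lower bound, so 4 is optimal.

4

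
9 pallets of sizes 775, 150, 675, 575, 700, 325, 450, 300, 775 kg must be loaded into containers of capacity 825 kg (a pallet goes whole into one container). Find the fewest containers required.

Total = 775 + 775 + 700 + 675 + 575 + 450 + 325 + 300 + 150 = 4725 kg.
Lower bound: ⌈4725/825⌉ = 6 containers.
A packing using 7 containers:
  container 1: 775 = 775
  container 2: 775 = 775
  container 3: 700 = 700
  container 4: 675 + 150 = 825
  container 5: 575 = 575
  container 6: 450 + 325 = 775
  container 7: 300 = 300
No arrangement into 6 containers stays within capacity, so 7 is optimal.

7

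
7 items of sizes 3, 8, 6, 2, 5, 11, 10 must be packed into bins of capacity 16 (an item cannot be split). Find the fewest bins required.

3

Total = 11 + 10 + 8 + 6 + 5 + 3 + 2 = 45.
Lower bound: ⌈45/16⌉ = 3 bins.
A packing using 3 bins:
  bin 1: 11 + 5 = 16
  bin 2: 10 + 6 = 16
  bin 3: 8 + 3 + 2 = 13
This matches the lower bound, so 3 is optimal.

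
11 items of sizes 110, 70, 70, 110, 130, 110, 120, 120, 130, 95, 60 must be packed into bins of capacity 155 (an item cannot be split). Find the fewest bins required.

Total = 130 + 130 + 120 + 120 + 110 + 110 + 110 + 95 + 70 + 70 + 60 = 1125.
Lower bound: ⌈1125/155⌉ = 8 bins.
A packing using 9 bins:
  bin 1: 130 = 130
  bin 2: 130 = 130
  bin 3: 120 = 120
  bin 4: 120 = 120
  bin 5: 110 = 110
  bin 6: 110 = 110
  bin 7: 110 = 110
  bin 8: 95 + 60 = 155
  bin 9: 70 + 70 = 140
No arrangement into 8 bins stays within capacity, so 9 is optimal.

9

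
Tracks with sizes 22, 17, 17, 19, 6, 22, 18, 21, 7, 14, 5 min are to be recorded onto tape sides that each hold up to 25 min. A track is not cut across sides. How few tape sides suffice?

8

Total = 22 + 22 + 21 + 19 + 18 + 17 + 17 + 14 + 7 + 6 + 5 = 168 min.
Lower bound: ⌈168/25⌉ = 7 tape sides.
Also, 8 tracks each exceed 25/2 min, and no two of those can share a side, so at least 8 tape sides are needed.
A packing using 8 tape sides:
  side 1: 22 = 22
  side 2: 22 = 22
  side 3: 21 = 21
  side 4: 19 + 6 = 25
  side 5: 18 + 7 = 25
  side 6: 17 + 5 = 22
  side 7: 17 = 17
  side 8: 14 = 14
This matches the lower bound, so 8 is optimal.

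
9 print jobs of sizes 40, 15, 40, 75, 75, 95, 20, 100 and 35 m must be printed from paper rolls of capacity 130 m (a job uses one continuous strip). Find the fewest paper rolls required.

4

Total = 100 + 95 + 75 + 75 + 40 + 40 + 35 + 20 + 15 = 495 m.
Lower bound: ⌈495/130⌉ = 4 paper rolls.
A packing using 4 paper rolls:
  roll 1: 100 + 20 = 120
  roll 2: 95 + 35 = 130
  roll 3: 75 + 40 + 15 = 130
  roll 4: 75 + 40 = 115
This matches the lower bound, so 4 is optimal.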